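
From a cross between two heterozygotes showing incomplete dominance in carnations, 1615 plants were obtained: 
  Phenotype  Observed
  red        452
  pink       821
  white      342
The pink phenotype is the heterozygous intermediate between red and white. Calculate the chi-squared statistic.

15.436

With incomplete dominance, a heterozygote × heterozygote cross gives a 1:2:1 phenotypic ratio.
Under the 1:2:1 hypothesis (Σ ratio = 4, N = 1615):
  red: 1615 × 1/4 = 403.75
  pink: 1615 × 2/4 = 807.5
  white: 1615 × 1/4 = 403.75
χ² = Σ (O − E)² / E
  red: (452 − 403.75)² / 403.75 = 5.7661
  pink: (821 − 807.5)² / 807.5 = 0.2257
  white: (342 − 403.75)² / 403.75 = 9.4441
χ² = 5.7661 + 0.2257 + 9.4441 = 15.4359 ≈ 15.436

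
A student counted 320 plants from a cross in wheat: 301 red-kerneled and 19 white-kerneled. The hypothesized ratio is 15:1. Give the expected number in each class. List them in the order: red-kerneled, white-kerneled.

300, 20

Total ratio parts = 16. Expected numbers out of 320:
  red-kerneled: 320 × 15/16 = 300
  white-kerneled: 320 × 1/16 = 20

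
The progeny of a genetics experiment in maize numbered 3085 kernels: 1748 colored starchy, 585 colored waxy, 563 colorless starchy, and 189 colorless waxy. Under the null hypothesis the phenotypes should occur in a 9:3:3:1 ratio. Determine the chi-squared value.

0.655

Under the 9:3:3:1 hypothesis (Σ ratio = 16, N = 3085):
  colored starchy: 3085 × 9/16 = 1735.3125
  colored waxy: 3085 × 3/16 = 578.4375
  colorless starchy: 3085 × 3/16 = 578.4375
  colorless waxy: 3085 × 1/16 = 192.8125
χ² = Σ (O − E)² / E
  colored starchy: (1748 − 1735.3125)² / 1735.3125 = 0.0928
  colored waxy: (585 − 578.4375)² / 578.4375 = 0.0745
  colorless starchy: (563 − 578.4375)² / 578.4375 = 0.4120
  colorless waxy: (189 − 192.8125)² / 192.8125 = 0.0754
χ² = 0.0928 + 0.0745 + 0.4120 + 0.0754 = 0.6547 ≈ 0.655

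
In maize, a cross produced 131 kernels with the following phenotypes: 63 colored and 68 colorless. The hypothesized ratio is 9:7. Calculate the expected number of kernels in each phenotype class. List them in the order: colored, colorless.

73.6875, 57.3125

Total ratio parts = 16. Expected numbers out of 131:
  colored: 131 × 9/16 = 73.6875
  colorless: 131 × 7/16 = 57.3125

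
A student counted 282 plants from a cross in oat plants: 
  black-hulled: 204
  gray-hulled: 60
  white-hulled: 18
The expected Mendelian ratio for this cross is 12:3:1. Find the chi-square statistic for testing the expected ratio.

1.234

Under the 12:3:1 hypothesis (Σ ratio = 16, N = 282):
  black-hulled: 282 × 12/16 = 211.5
  gray-hulled: 282 × 3/16 = 52.875
  white-hulled: 282 × 1/16 = 17.625
χ² = Σ (O − E)² / E
  black-hulled: (204 − 211.5)² / 211.5 = 0.2660
  gray-hulled: (60 − 52.875)² / 52.875 = 0.9601
  white-hulled: (18 − 17.625)² / 17.625 = 0.0080
χ² = 0.2660 + 0.9601 + 0.0080 = 1.2341 ≈ 1.234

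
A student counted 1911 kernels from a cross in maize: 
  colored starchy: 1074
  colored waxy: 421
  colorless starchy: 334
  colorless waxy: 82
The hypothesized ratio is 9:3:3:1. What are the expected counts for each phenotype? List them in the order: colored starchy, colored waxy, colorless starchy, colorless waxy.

Expected counts for N = 1911 under a 9:3:3:1 ratio (total parts = 16):
  colored starchy: 1911 × 9/16 = 1074.9375
  colored waxy: 1911 × 3/16 = 358.3125
  colorless starchy: 1911 × 3/16 = 358.3125
  colorless waxy: 1911 × 1/16 = 119.4375

1074.9375, 358.3125, 358.3125, 119.4375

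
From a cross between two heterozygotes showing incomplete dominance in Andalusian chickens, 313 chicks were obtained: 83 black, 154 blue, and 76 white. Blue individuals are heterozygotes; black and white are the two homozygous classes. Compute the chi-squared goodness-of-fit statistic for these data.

With incomplete dominance, a heterozygote × heterozygote cross gives a 1:2:1 phenotypic ratio.
The 1:2:1 ratio has 4 parts, so with N = 313 the expected counts are:
  black: 313 × 1/4 = 78.25
  blue: 313 × 2/4 = 156.5
  white: 313 × 1/4 = 78.25
χ² = Σ (O − E)² / E
  black: (83 − 78.25)² / 78.25 = 0.2883
  blue: (154 − 156.5)² / 156.5 = 0.0399
  white: (76 − 78.25)² / 78.25 = 0.0647
χ² = 0.2883 + 0.0399 + 0.0647 = 0.3929 ≈ 0.393

0.393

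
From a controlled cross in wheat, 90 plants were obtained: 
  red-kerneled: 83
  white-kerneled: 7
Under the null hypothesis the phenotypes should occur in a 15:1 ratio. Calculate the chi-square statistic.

0.359

Under the 15:1 hypothesis (Σ ratio = 16, N = 90):
  red-kerneled: 90 × 15/16 = 84.375
  white-kerneled: 90 × 1/16 = 5.625
χ² = Σ (O − E)² / E
  red-kerneled: (83 − 84.375)² / 84.375 = 0.0224
  white-kerneled: (7 − 5.625)² / 5.625 = 0.3361
χ² = 0.0224 + 0.3361 = 0.3585 ≈ 0.359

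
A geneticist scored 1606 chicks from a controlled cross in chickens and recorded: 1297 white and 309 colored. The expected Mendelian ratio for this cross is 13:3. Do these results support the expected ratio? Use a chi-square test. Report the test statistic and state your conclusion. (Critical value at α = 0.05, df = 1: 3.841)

The 13:3 ratio has 16 parts, so with N = 1606 the expected counts are:
  white: 1606 × 13/16 = 1304.875
  colored: 1606 × 3/16 = 301.125
χ² = Σ (O − E)² / E
  white: (1297 − 1304.875)² / 1304.875 = 0.0475
  colored: (309 − 301.125)² / 301.125 = 0.2059
χ² = 0.0475 + 0.2059 = 0.2534 ≈ 0.253
Degrees of freedom = 2 − 1 = 1; critical value at α = 0.05 is 3.841.
Since 0.253 < 3.841, we fail to reject the null hypothesis — the data are consistent with the 13:3 ratio.

0.253; consistent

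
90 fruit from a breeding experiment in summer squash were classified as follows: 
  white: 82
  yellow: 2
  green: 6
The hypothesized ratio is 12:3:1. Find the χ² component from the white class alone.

3.115

The 12:3:1 ratio has 16 parts, so with N = 90 the expected counts are:
  white: 90 × 12/16 = 67.5
  yellow: 90 × 3/16 = 16.875
  green: 90 × 1/16 = 5.625
Contribution of white: (82 − 67.5)² / 67.5 = 3.1148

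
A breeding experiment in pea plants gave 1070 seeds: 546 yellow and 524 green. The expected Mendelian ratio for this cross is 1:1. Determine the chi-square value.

Total ratio parts = 2. Expected numbers out of 1070:
  yellow: 1070 × 1/2 = 535
  green: 1070 × 1/2 = 535
χ² = Σ (O − E)² / E
  yellow: (546 − 535)² / 535 = 0.2262
  green: (524 − 535)² / 535 = 0.2262
χ² = 0.2262 + 0.2262 = 0.4524 ≈ 0.452

0.452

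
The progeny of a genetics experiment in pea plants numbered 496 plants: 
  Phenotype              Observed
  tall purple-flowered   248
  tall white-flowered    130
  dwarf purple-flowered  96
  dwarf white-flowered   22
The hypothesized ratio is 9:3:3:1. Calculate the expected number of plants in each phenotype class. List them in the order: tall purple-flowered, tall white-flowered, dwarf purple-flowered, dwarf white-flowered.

279, 93, 93, 31

Expected counts for N = 496 under a 9:3:3:1 ratio (total parts = 16):
  tall purple-flowered: 496 × 9/16 = 279
  tall white-flowered: 496 × 3/16 = 93
  dwarf purple-flowered: 496 × 3/16 = 93
  dwarf white-flowered: 496 × 1/16 = 31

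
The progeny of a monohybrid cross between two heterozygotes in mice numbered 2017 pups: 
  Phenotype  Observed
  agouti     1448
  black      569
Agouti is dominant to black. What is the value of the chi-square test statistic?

11.086

For a monohybrid cross between heterozygotes with complete dominance, the expected phenotypic ratio is 3:1.
Under the 3:1 hypothesis (Σ ratio = 4, N = 2017):
  agouti: 2017 × 3/4 = 1512.75
  black: 2017 × 1/4 = 504.25
χ² = Σ (O − E)² / E
  agouti: (1448 − 1512.75)² / 1512.75 = 2.7715
  black: (569 − 504.25)² / 504.25 = 8.3145
χ² = 2.7715 + 8.3145 = 11.086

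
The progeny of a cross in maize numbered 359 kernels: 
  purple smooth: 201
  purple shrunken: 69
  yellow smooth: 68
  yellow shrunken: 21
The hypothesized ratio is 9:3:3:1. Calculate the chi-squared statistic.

0.146

Under the 9:3:3:1 hypothesis (Σ ratio = 16, N = 359):
  purple smooth: 359 × 9/16 = 201.9375
  purple shrunken: 359 × 3/16 = 67.3125
  yellow smooth: 359 × 3/16 = 67.3125
  yellow shrunken: 359 × 1/16 = 22.4375
χ² = Σ (O − E)² / E
  purple smooth: (201 − 201.9375)² / 201.9375 = 0.0044
  purple shrunken: (69 − 67.3125)² / 67.3125 = 0.0423
  yellow smooth: (68 − 67.3125)² / 67.3125 = 0.0070
  yellow shrunken: (21 − 22.4375)² / 22.4375 = 0.0921
χ² = 0.0044 + 0.0423 + 0.0070 + 0.0921 = 0.1458 ≈ 0.146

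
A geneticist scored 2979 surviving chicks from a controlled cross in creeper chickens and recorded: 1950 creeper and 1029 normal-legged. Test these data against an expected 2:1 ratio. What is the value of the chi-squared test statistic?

The 2:1 ratio has 3 parts, so with N = 2979 the expected counts are:
  creeper: 2979 × 2/3 = 1986
  normal-legged: 2979 × 1/3 = 993
χ² = Σ (O − E)² / E
  creeper: (1950 − 1986)² / 1986 = 0.6526
  normal-legged: (1029 − 993)² / 993 = 1.3051
χ² = 0.6526 + 1.3051 = 1.9577 ≈ 1.958

1.958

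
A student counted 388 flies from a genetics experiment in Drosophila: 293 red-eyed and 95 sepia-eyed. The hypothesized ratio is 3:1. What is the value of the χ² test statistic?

Expected counts for N = 388 under a 3:1 ratio (total parts = 4):
  red-eyed: 388 × 3/4 = 291
  sepia-eyed: 388 × 1/4 = 97
χ² = Σ (O − E)² / E
  red-eyed: (293 − 291)² / 291 = 0.0137
  sepia-eyed: (95 − 97)² / 97 = 0.0412
χ² = 0.0137 + 0.0412 = 0.0549 ≈ 0.055

0.055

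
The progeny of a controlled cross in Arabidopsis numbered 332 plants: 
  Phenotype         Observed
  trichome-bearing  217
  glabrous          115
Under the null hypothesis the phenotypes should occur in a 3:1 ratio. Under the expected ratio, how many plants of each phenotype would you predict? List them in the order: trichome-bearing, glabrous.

249, 83

Expected counts for N = 332 under a 3:1 ratio (total parts = 4):
  trichome-bearing: 332 × 3/4 = 249
  glabrous: 332 × 1/4 = 83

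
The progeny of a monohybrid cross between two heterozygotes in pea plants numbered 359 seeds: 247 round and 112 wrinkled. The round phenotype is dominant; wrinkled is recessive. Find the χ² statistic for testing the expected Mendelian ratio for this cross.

For a monohybrid cross between heterozygotes with complete dominance, the expected phenotypic ratio is 3:1.
Expected counts for N = 359 under a 3:1 ratio (total parts = 4):
  round: 359 × 3/4 = 269.25
  wrinkled: 359 × 1/4 = 89.75
χ² = Σ (O − E)² / E
  round: (247 − 269.25)² / 269.25 = 1.8387
  wrinkled: (112 − 89.75)² / 89.75 = 5.5160
χ² = 1.8387 + 5.5160 = 7.3547 ≈ 7.355

7.355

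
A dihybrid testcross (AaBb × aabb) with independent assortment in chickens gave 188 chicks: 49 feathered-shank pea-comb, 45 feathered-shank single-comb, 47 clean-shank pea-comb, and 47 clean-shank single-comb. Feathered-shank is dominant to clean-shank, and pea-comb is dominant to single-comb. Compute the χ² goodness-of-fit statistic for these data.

A dihybrid testcross with independent assortment gives a 1:1:1:1 ratio.
Total ratio parts = 4. Expected numbers out of 188:
  feathered-shank pea-comb: 188 × 1/4 = 47
  feathered-shank single-comb: 188 × 1/4 = 47
  clean-shank pea-comb: 188 × 1/4 = 47
  clean-shank single-comb: 188 × 1/4 = 47
χ² = Σ (O − E)² / E
  feathered-shank pea-comb: (49 − 47)² / 47 = 0.0851
  feathered-shank single-comb: (45 − 47)² / 47 = 0.0851
  clean-shank pea-comb: (47 − 47)² / 47 = 0.0000
  clean-shank single-comb: (47 − 47)² / 47 = 0.0000
χ² = 0.0851 + 0.0851 + 0.0000 + 0.0000 = 0.1702 ≈ 0.170

0.170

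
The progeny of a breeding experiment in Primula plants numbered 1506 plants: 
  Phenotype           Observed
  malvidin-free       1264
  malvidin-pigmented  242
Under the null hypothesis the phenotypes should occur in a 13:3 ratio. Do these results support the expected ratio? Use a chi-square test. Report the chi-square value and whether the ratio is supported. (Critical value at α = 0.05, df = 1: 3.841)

Expected counts for N = 1506 under a 13:3 ratio (total parts = 16):
  malvidin-free: 1506 × 13/16 = 1223.625
  malvidin-pigmented: 1506 × 3/16 = 282.375
χ² = Σ (O − E)² / E
  malvidin-free: (1264 − 1223.625)² / 1223.625 = 1.3322
  malvidin-pigmented: (242 − 282.375)² / 282.375 = 5.7730
χ² = 1.3322 + 5.7730 = 7.1052 ≈ 7.105
Degrees of freedom = 2 − 1 = 1; critical value at α = 0.05 is 3.841.
Since 7.105 > 3.841, we reject the null hypothesis — the data do not fit the 13:3 ratio.

7.105; not consistent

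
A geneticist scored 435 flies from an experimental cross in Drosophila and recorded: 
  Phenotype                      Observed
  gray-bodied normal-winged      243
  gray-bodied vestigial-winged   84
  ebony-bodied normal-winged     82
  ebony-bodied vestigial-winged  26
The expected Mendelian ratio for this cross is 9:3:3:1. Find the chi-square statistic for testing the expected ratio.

0.139

Under the 9:3:3:1 hypothesis (Σ ratio = 16, N = 435):
  gray-bodied normal-winged: 435 × 9/16 = 244.6875
  gray-bodied vestigial-winged: 435 × 3/16 = 81.5625
  ebony-bodied normal-winged: 435 × 3/16 = 81.5625
  ebony-bodied vestigial-winged: 435 × 1/16 = 27.1875
χ² = Σ (O − E)² / E
  gray-bodied normal-winged: (243 − 244.6875)² / 244.6875 = 0.0116
  gray-bodied vestigial-winged: (84 − 81.5625)² / 81.5625 = 0.0728
  ebony-bodied normal-winged: (82 − 81.5625)² / 81.5625 = 0.0023
  ebony-bodied vestigial-winged: (26 − 27.1875)² / 27.1875 = 0.0519
χ² = 0.0116 + 0.0728 + 0.0023 + 0.0519 = 0.1386 ≈ 0.139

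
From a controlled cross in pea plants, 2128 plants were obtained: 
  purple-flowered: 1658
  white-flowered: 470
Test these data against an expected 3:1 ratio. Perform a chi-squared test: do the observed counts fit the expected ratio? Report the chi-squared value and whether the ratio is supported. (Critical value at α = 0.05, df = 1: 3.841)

9.634; not consistent

Total ratio parts = 4. Expected numbers out of 2128:
  purple-flowered: 2128 × 3/4 = 1596
  white-flowered: 2128 × 1/4 = 532
χ² = Σ (O − E)² / E
  purple-flowered: (1658 − 1596)² / 1596 = 2.4085
  white-flowered: (470 − 532)² / 532 = 7.2256
χ² = 2.4085 + 7.2256 = 9.6341 ≈ 9.634
Degrees of freedom = 2 − 1 = 1; critical value at α = 0.05 is 3.841.
Since 9.634 > 3.841, we reject the null hypothesis — the data do not fit the 3:1 ratio.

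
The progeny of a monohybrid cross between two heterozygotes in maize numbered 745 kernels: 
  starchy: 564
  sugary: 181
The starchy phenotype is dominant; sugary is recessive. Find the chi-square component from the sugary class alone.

For a monohybrid cross between heterozygotes with complete dominance, the expected phenotypic ratio is 3:1.
Expected counts for N = 745 under a 3:1 ratio (total parts = 4):
  starchy: 745 × 3/4 = 558.75
  sugary: 745 × 1/4 = 186.25
Contribution of sugary: (181 − 186.25)² / 186.25 = 0.1480

0.148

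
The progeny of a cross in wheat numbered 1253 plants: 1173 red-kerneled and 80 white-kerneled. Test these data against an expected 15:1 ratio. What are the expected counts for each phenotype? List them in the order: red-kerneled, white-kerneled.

Total ratio parts = 16. Expected numbers out of 1253:
  red-kerneled: 1253 × 15/16 = 1174.6875
  white-kerneled: 1253 × 1/16 = 78.3125

1174.6875, 78.3125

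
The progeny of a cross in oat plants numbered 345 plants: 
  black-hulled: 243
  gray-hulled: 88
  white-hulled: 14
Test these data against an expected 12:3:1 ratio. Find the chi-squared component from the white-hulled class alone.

The 12:3:1 ratio has 16 parts, so with N = 345 the expected counts are:
  black-hulled: 345 × 12/16 = 258.75
  gray-hulled: 345 × 3/16 = 64.6875
  white-hulled: 345 × 1/16 = 21.5625
Contribution of white-hulled: (14 − 21.5625)² / 21.5625 = 2.6524

2.652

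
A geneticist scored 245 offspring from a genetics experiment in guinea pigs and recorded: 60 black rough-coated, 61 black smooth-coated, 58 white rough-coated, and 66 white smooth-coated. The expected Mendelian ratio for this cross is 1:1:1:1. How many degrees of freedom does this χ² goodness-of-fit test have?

A goodness-of-fit test with 4 phenotype classes has df = 4 − 1 = 3.

3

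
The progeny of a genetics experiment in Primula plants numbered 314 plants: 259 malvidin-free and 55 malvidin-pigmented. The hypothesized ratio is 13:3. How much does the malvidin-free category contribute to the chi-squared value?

Total ratio parts = 16. Expected numbers out of 314:
  malvidin-free: 314 × 13/16 = 255.125
  malvidin-pigmented: 314 × 3/16 = 58.875
Contribution of malvidin-free: (259 − 255.125)² / 255.125 = 0.0589

0.059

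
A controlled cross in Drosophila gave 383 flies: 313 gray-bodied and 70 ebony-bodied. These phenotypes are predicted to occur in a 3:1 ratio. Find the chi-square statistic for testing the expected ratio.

9.233

Total ratio parts = 4. Expected numbers out of 383:
  gray-bodied: 383 × 3/4 = 287.25
  ebony-bodied: 383 × 1/4 = 95.75
χ² = Σ (O − E)² / E
  gray-bodied: (313 − 287.25)² / 287.25 = 2.3083
  ebony-bodied: (70 − 95.75)² / 95.75 = 6.9249
χ² = 2.3083 + 6.9249 = 9.2332 ≈ 9.233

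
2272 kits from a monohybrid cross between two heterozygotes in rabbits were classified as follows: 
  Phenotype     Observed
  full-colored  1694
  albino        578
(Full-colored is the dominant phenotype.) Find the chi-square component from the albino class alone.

0.176

For a monohybrid cross between heterozygotes with complete dominance, the expected phenotypic ratio is 3:1.
Expected counts for N = 2272 under a 3:1 ratio (total parts = 4):
  full-colored: 2272 × 3/4 = 1704
  albino: 2272 × 1/4 = 568
Contribution of albino: (578 − 568)² / 568 = 0.1761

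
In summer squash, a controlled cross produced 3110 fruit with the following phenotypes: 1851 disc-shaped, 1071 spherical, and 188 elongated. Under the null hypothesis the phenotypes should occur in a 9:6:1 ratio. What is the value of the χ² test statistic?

Expected counts for N = 3110 under a 9:6:1 ratio (total parts = 16):
  disc-shaped: 3110 × 9/16 = 1749.375
  spherical: 3110 × 6/16 = 1166.25
  elongated: 3110 × 1/16 = 194.375
χ² = Σ (O − E)² / E
  disc-shaped: (1851 − 1749.375)² / 1749.375 = 5.9036
  spherical: (1071 − 1166.25)² / 1166.25 = 7.7793
  elongated: (188 − 194.375)² / 194.375 = 0.2091
χ² = 5.9036 + 7.7793 + 0.2091 = 13.892

13.892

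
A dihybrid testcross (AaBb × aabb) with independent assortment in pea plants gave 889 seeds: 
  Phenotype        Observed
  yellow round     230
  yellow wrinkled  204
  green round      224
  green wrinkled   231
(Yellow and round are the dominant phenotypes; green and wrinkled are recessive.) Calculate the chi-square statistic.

A dihybrid testcross with independent assortment gives a 1:1:1:1 ratio.
Under the 1:1:1:1 hypothesis (Σ ratio = 4, N = 889):
  yellow round: 889 × 1/4 = 222.25
  yellow wrinkled: 889 × 1/4 = 222.25
  green round: 889 × 1/4 = 222.25
  green wrinkled: 889 × 1/4 = 222.25
χ² = Σ (O − E)² / E
  yellow round: (230 − 222.25)² / 222.25 = 0.2702
  yellow wrinkled: (204 − 222.25)² / 222.25 = 1.4986
  green round: (224 − 222.25)² / 222.25 = 0.0138
  green wrinkled: (231 − 222.25)² / 222.25 = 0.3445
χ² = 0.2702 + 1.4986 + 0.0138 + 0.3445 = 2.1271 ≈ 2.127

2.127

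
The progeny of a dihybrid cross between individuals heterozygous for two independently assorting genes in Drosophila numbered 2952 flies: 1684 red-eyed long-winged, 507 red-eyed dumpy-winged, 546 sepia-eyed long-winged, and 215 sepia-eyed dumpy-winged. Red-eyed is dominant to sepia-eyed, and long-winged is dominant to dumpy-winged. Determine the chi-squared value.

9.383

A dihybrid F₂ with independent assortment and complete dominance at both loci gives a 9:3:3:1 phenotypic ratio.
Expected counts for N = 2952 under a 9:3:3:1 ratio (total parts = 16):
  red-eyed long-winged: 2952 × 9/16 = 1660.5
  red-eyed dumpy-winged: 2952 × 3/16 = 553.5
  sepia-eyed long-winged: 2952 × 3/16 = 553.5
  sepia-eyed dumpy-winged: 2952 × 1/16 = 184.5
χ² = Σ (O − E)² / E
  red-eyed long-winged: (1684 − 1660.5)² / 1660.5 = 0.3326
  red-eyed dumpy-winged: (507 − 553.5)² / 553.5 = 3.9065
  sepia-eyed long-winged: (546 − 553.5)² / 553.5 = 0.1016
  sepia-eyed dumpy-winged: (215 − 184.5)² / 184.5 = 5.0420
χ² = 0.3326 + 3.9065 + 0.1016 + 5.0420 = 9.3827 ≈ 9.383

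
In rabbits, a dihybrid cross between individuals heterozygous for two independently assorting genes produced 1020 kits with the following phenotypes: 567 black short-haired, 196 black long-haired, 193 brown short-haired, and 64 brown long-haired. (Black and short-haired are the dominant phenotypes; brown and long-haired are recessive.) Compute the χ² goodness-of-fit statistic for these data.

A dihybrid F₂ with independent assortment and complete dominance at both loci gives a 9:3:3:1 phenotypic ratio.
Total ratio parts = 16. Expected numbers out of 1020:
  black short-haired: 1020 × 9/16 = 573.75
  black long-haired: 1020 × 3/16 = 191.25
  brown short-haired: 1020 × 3/16 = 191.25
  brown long-haired: 1020 × 1/16 = 63.75
χ² = Σ (O − E)² / E
  black short-haired: (567 − 573.75)² / 573.75 = 0.0794
  black long-haired: (196 − 191.25)² / 191.25 = 0.1180
  brown short-haired: (193 − 191.25)² / 191.25 = 0.0160
  brown long-haired: (64 − 63.75)² / 63.75 = 0.0010
χ² = 0.0794 + 0.1180 + 0.0160 + 0.0010 = 0.2144 ≈ 0.214

0.214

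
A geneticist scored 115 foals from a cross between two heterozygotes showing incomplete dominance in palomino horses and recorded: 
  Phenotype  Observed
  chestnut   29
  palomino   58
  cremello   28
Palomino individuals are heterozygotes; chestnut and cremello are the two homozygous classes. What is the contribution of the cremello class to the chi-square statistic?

With incomplete dominance, a heterozygote × heterozygote cross gives a 1:2:1 phenotypic ratio.
Under the 1:2:1 hypothesis (Σ ratio = 4, N = 115):
  chestnut: 115 × 1/4 = 28.75
  palomino: 115 × 2/4 = 57.5
  cremello: 115 × 1/4 = 28.75
Contribution of cremello: (28 − 28.75)² / 28.75 = 0.0196

0.020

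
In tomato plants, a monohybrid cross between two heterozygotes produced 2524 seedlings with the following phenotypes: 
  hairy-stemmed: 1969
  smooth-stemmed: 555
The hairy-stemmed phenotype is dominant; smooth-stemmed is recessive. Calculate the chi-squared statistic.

12.205

For a monohybrid cross between heterozygotes with complete dominance, the expected phenotypic ratio is 3:1.
The 3:1 ratio has 4 parts, so with N = 2524 the expected counts are:
  hairy-stemmed: 2524 × 3/4 = 1893
  smooth-stemmed: 2524 × 1/4 = 631
χ² = Σ (O − E)² / E
  hairy-stemmed: (1969 − 1893)² / 1893 = 3.0512
  smooth-stemmed: (555 − 631)² / 631 = 9.1537
χ² = 3.0512 + 9.1537 = 12.2049 ≈ 12.205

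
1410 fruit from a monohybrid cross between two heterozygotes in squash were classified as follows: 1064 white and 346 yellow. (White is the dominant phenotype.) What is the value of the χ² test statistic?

For a monohybrid cross between heterozygotes with complete dominance, the expected phenotypic ratio is 3:1.
The 3:1 ratio has 4 parts, so with N = 1410 the expected counts are:
  white: 1410 × 3/4 = 1057.5
  yellow: 1410 × 1/4 = 352.5
χ² = Σ (O − E)² / E
  white: (1064 − 1057.5)² / 1057.5 = 0.0400
  yellow: (346 − 352.5)² / 352.5 = 0.1199
χ² = 0.0400 + 0.1199 = 0.1599 ≈ 0.160

0.160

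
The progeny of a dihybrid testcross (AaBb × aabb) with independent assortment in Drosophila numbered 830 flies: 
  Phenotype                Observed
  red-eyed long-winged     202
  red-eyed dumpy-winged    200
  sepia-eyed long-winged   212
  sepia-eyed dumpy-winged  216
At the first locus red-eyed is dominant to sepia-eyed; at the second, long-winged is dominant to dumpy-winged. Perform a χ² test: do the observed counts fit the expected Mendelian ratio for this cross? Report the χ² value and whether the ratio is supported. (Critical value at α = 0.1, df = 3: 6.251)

0.863; consistent

A dihybrid testcross with independent assortment gives a 1:1:1:1 ratio.
Under the 1:1:1:1 hypothesis (Σ ratio = 4, N = 830):
  red-eyed long-winged: 830 × 1/4 = 207.5
  red-eyed dumpy-winged: 830 × 1/4 = 207.5
  sepia-eyed long-winged: 830 × 1/4 = 207.5
  sepia-eyed dumpy-winged: 830 × 1/4 = 207.5
χ² = Σ (O − E)² / E
  red-eyed long-winged: (202 − 207.5)² / 207.5 = 0.1458
  red-eyed dumpy-winged: (200 − 207.5)² / 207.5 = 0.2711
  sepia-eyed long-winged: (212 − 207.5)² / 207.5 = 0.0976
  sepia-eyed dumpy-winged: (216 − 207.5)² / 207.5 = 0.3482
χ² = 0.1458 + 0.2711 + 0.0976 + 0.3482 = 0.8627 ≈ 0.863
Degrees of freedom = 4 − 1 = 3; critical value at α = 0.1 is 6.251.
Since 0.863 < 6.251, we fail to reject the null hypothesis — the data are consistent with the 1:1:1:1 ratio.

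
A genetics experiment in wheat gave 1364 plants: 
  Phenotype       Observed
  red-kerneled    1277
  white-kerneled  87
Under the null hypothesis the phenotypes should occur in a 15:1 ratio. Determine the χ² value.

Expected counts for N = 1364 under a 15:1 ratio (total parts = 16):
  red-kerneled: 1364 × 15/16 = 1278.75
  white-kerneled: 1364 × 1/16 = 85.25
χ² = Σ (O − E)² / E
  red-kerneled: (1277 − 1278.75)² / 1278.75 = 0.0024
  white-kerneled: (87 − 85.25)² / 85.25 = 0.0359
χ² = 0.0024 + 0.0359 = 0.0383 ≈ 0.038

0.038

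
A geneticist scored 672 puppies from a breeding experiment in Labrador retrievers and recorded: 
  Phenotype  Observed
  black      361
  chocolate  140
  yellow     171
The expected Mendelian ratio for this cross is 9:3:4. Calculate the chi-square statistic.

Expected counts for N = 672 under a 9:3:4 ratio (total parts = 16):
  black: 672 × 9/16 = 378
  chocolate: 672 × 3/16 = 126
  yellow: 672 × 4/16 = 168
χ² = Σ (O − E)² / E
  black: (361 − 378)² / 378 = 0.7646
  chocolate: (140 − 126)² / 126 = 1.5556
  yellow: (171 − 168)² / 168 = 0.0536
χ² = 0.7646 + 1.5556 + 0.0536 = 2.3738 ≈ 2.374

2.374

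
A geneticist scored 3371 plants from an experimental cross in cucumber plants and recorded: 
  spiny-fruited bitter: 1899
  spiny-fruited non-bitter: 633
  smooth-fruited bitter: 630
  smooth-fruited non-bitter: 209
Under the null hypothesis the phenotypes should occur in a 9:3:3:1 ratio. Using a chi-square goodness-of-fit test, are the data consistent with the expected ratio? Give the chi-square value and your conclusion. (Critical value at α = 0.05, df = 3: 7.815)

Under the 9:3:3:1 hypothesis (Σ ratio = 16, N = 3371):
  spiny-fruited bitter: 3371 × 9/16 = 1896.1875
  spiny-fruited non-bitter: 3371 × 3/16 = 632.0625
  smooth-fruited bitter: 3371 × 3/16 = 632.0625
  smooth-fruited non-bitter: 3371 × 1/16 = 210.6875
χ² = Σ (O − E)² / E
  spiny-fruited bitter: (1899 − 1896.1875)² / 1896.1875 = 0.0042
  spiny-fruited non-bitter: (633 − 632.0625)² / 632.0625 = 0.0014
  smooth-fruited bitter: (630 − 632.0625)² / 632.0625 = 0.0067
  smooth-fruited non-bitter: (209 − 210.6875)² / 210.6875 = 0.0135
χ² = 0.0042 + 0.0014 + 0.0067 + 0.0135 = 0.0258 ≈ 0.026
Degrees of freedom = 4 − 1 = 3; critical value at α = 0.05 is 7.815.
Since 0.026 < 7.815, we fail to reject the null hypothesis — the data are consistent with the 9:3:3:1 ratio.

0.026; consistent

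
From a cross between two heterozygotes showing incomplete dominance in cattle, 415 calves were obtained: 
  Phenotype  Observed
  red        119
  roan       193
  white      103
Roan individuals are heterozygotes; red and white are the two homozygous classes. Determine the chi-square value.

With incomplete dominance, a heterozygote × heterozygote cross gives a 1:2:1 phenotypic ratio.
Total ratio parts = 4. Expected numbers out of 415:
  red: 415 × 1/4 = 103.75
  roan: 415 × 2/4 = 207.5
  white: 415 × 1/4 = 103.75
χ² = Σ (O − E)² / E
  red: (119 − 103.75)² / 103.75 = 2.2416
  roan: (193 − 207.5)² / 207.5 = 1.0133
  white: (103 − 103.75)² / 103.75 = 0.0054
χ² = 2.2416 + 1.0133 + 0.0054 = 3.2603 ≈ 3.260

3.260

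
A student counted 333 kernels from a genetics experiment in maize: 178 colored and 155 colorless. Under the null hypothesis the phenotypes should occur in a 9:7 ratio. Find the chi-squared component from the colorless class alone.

Under the 9:7 hypothesis (Σ ratio = 16, N = 333):
  colored: 333 × 9/16 = 187.3125
  colorless: 333 × 7/16 = 145.6875
Contribution of colorless: (155 − 145.6875)² / 145.6875 = 0.5953

0.595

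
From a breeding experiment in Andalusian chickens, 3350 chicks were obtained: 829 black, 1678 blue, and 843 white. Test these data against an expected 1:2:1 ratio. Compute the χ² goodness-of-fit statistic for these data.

Expected counts for N = 3350 under a 1:2:1 ratio (total parts = 4):
  black: 3350 × 1/4 = 837.5
  blue: 3350 × 2/4 = 1675
  white: 3350 × 1/4 = 837.5
χ² = Σ (O − E)² / E
  black: (829 − 837.5)² / 837.5 = 0.0863
  blue: (1678 − 1675)² / 1675 = 0.0054
  white: (843 − 837.5)² / 837.5 = 0.0361
χ² = 0.0863 + 0.0054 + 0.0361 = 0.1278 ≈ 0.128

0.128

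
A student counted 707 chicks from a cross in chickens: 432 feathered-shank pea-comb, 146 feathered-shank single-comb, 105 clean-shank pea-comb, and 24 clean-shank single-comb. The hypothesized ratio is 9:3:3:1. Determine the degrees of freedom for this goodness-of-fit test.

A goodness-of-fit test with 4 phenotype classes has df = 4 − 1 = 3.

3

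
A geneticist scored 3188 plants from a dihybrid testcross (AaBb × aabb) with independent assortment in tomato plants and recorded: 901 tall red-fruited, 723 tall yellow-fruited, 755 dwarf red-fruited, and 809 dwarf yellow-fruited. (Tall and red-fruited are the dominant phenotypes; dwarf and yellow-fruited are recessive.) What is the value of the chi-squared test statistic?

A dihybrid testcross with independent assortment gives a 1:1:1:1 ratio.
Expected counts for N = 3188 under a 1:1:1:1 ratio (total parts = 4):
  tall red-fruited: 3188 × 1/4 = 797
  tall yellow-fruited: 3188 × 1/4 = 797
  dwarf red-fruited: 3188 × 1/4 = 797
  dwarf yellow-fruited: 3188 × 1/4 = 797
χ² = Σ (O − E)² / E
  tall red-fruited: (901 − 797)² / 797 = 13.5709
  tall yellow-fruited: (723 − 797)² / 797 = 6.8708
  dwarf red-fruited: (755 − 797)² / 797 = 2.2133
  dwarf yellow-fruited: (809 − 797)² / 797 = 0.1807
χ² = 13.5709 + 6.8708 + 2.2133 + 0.1807 = 22.8357 ≈ 22.836

22.836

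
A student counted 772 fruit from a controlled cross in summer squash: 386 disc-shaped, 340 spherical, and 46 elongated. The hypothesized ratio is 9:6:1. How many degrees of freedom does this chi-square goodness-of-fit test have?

2

A goodness-of-fit test with 3 phenotype classes has df = 3 − 1 = 2.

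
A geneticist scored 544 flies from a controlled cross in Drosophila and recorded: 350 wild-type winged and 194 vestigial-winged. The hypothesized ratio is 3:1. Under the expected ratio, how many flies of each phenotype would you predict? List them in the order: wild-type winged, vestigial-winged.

408, 136

Expected counts for N = 544 under a 3:1 ratio (total parts = 4):
  wild-type winged: 544 × 3/4 = 408
  vestigial-winged: 544 × 1/4 = 136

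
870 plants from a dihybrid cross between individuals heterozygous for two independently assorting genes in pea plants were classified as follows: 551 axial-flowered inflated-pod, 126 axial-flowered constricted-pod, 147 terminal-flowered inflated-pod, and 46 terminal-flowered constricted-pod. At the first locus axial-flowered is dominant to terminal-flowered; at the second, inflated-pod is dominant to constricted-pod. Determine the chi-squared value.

19.093

A dihybrid F₂ with independent assortment and complete dominance at both loci gives a 9:3:3:1 phenotypic ratio.
The 9:3:3:1 ratio has 16 parts, so with N = 870 the expected counts are:
  axial-flowered inflated-pod: 870 × 9/16 = 489.375
  axial-flowered constricted-pod: 870 × 3/16 = 163.125
  terminal-flowered inflated-pod: 870 × 3/16 = 163.125
  terminal-flowered constricted-pod: 870 × 1/16 = 54.375
χ² = Σ (O − E)² / E
  axial-flowered inflated-pod: (551 − 489.375)² / 489.375 = 7.7602
  axial-flowered constricted-pod: (126 − 163.125)² / 163.125 = 8.4491
  terminal-flowered inflated-pod: (147 − 163.125)² / 163.125 = 1.5940
  terminal-flowered constricted-pod: (46 − 54.375)² / 54.375 = 1.2899
χ² = 7.7602 + 8.4491 + 1.5940 + 1.2899 = 19.0932 ≈ 19.093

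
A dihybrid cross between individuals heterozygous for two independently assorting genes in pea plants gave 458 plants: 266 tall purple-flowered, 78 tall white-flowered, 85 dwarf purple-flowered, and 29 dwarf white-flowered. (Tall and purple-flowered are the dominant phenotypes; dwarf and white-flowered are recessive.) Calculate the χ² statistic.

1.008

A dihybrid F₂ with independent assortment and complete dominance at both loci gives a 9:3:3:1 phenotypic ratio.
Total ratio parts = 16. Expected numbers out of 458:
  tall purple-flowered: 458 × 9/16 = 257.625
  tall white-flowered: 458 × 3/16 = 85.875
  dwarf purple-flowered: 458 × 3/16 = 85.875
  dwarf white-flowered: 458 × 1/16 = 28.625
χ² = Σ (O − E)² / E
  tall purple-flowered: (266 − 257.625)² / 257.625 = 0.2723
  tall white-flowered: (78 − 85.875)² / 85.875 = 0.7222
  dwarf purple-flowered: (85 − 85.875)² / 85.875 = 0.0089
  dwarf white-flowered: (29 − 28.625)² / 28.625 = 0.0049
χ² = 0.2723 + 0.7222 + 0.0089 + 0.0049 = 1.0083 ≈ 1.008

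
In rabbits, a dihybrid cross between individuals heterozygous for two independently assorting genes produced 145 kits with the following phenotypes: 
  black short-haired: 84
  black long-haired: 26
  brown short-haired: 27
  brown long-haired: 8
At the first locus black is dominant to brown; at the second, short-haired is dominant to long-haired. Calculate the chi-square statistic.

0.251

A dihybrid F₂ with independent assortment and complete dominance at both loci gives a 9:3:3:1 phenotypic ratio.
Expected counts for N = 145 under a 9:3:3:1 ratio (total parts = 16):
  black short-haired: 145 × 9/16 = 81.5625
  black long-haired: 145 × 3/16 = 27.1875
  brown short-haired: 145 × 3/16 = 27.1875
  brown long-haired: 145 × 1/16 = 9.0625
χ² = Σ (O − E)² / E
  black short-haired: (84 − 81.5625)² / 81.5625 = 0.0728
  black long-haired: (26 − 27.1875)² / 27.1875 = 0.0519
  brown short-haired: (27 − 27.1875)² / 27.1875 = 0.0013
  brown long-haired: (8 − 9.0625)² / 9.0625 = 0.1246
χ² = 0.0728 + 0.0519 + 0.0013 + 0.1246 = 0.2506 ≈ 0.251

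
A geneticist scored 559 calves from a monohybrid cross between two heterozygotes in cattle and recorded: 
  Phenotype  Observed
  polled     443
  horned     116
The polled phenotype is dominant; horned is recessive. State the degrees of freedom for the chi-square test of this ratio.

For a monohybrid cross between heterozygotes with complete dominance, the expected phenotypic ratio is 3:1.
A goodness-of-fit test with 2 phenotype classes has df = 2 − 1 = 1.

1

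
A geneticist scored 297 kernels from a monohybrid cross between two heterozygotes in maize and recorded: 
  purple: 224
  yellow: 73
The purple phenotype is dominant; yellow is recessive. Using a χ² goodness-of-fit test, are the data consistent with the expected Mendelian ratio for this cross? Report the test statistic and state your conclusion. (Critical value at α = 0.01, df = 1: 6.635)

0.028; consistent

For a monohybrid cross between heterozygotes with complete dominance, the expected phenotypic ratio is 3:1.
Total ratio parts = 4. Expected numbers out of 297:
  purple: 297 × 3/4 = 222.75
  yellow: 297 × 1/4 = 74.25
χ² = Σ (O − E)² / E
  purple: (224 − 222.75)² / 222.75 = 0.0070
  yellow: (73 − 74.25)² / 74.25 = 0.0210
χ² = 0.0070 + 0.0210 = 0.028
Degrees of freedom = 2 − 1 = 1; critical value at α = 0.01 is 6.635.
Since 0.028 < 6.635, we fail to reject the null hypothesis — the data are consistent with the 3:1 ratio.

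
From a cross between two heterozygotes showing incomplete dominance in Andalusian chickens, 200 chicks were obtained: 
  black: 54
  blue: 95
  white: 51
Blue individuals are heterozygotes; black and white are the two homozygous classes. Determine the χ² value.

With incomplete dominance, a heterozygote × heterozygote cross gives a 1:2:1 phenotypic ratio.
The 1:2:1 ratio has 4 parts, so with N = 200 the expected counts are:
  black: 200 × 1/4 = 50
  blue: 200 × 2/4 = 100
  white: 200 × 1/4 = 50
χ² = Σ (O − E)² / E
  black: (54 − 50)² / 50 = 0.3200
  blue: (95 − 100)² / 100 = 0.2500
  white: (51 − 50)² / 50 = 0.0200
χ² = 0.3200 + 0.2500 + 0.0200 = 0.590

0.590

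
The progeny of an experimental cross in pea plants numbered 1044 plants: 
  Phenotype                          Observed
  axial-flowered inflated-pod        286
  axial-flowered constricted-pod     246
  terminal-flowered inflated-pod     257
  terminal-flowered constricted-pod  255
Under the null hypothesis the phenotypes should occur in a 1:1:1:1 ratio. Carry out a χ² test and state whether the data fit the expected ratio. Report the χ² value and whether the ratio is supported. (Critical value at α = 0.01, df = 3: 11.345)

3.456; consistent

Expected counts for N = 1044 under a 1:1:1:1 ratio (total parts = 4):
  axial-flowered inflated-pod: 1044 × 1/4 = 261
  axial-flowered constricted-pod: 1044 × 1/4 = 261
  terminal-flowered inflated-pod: 1044 × 1/4 = 261
  terminal-flowered constricted-pod: 1044 × 1/4 = 261
χ² = Σ (O − E)² / E
  axial-flowered inflated-pod: (286 − 261)² / 261 = 2.3946
  axial-flowered constricted-pod: (246 − 261)² / 261 = 0.8621
  terminal-flowered inflated-pod: (257 − 261)² / 261 = 0.0613
  terminal-flowered constricted-pod: (255 − 261)² / 261 = 0.1379
χ² = 2.3946 + 0.8621 + 0.0613 + 0.1379 = 3.4559 ≈ 3.456
Degrees of freedom = 4 − 1 = 3; critical value at α = 0.01 is 11.345.
Since 3.456 < 11.345, we fail to reject the null hypothesis — the data are consistent with the 1:1:1:1 ratio.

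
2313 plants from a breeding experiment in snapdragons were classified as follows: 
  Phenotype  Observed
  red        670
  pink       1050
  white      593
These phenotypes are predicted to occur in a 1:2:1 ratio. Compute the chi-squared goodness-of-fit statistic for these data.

24.741

Expected counts for N = 2313 under a 1:2:1 ratio (total parts = 4):
  red: 2313 × 1/4 = 578.25
  pink: 2313 × 2/4 = 1156.5
  white: 2313 × 1/4 = 578.25
χ² = Σ (O − E)² / E
  red: (670 − 578.25)² / 578.25 = 14.5578
  pink: (1050 − 1156.5)² / 1156.5 = 9.8074
  white: (593 − 578.25)² / 578.25 = 0.3762
χ² = 14.5578 + 9.8074 + 0.3762 = 24.7414 ≈ 24.741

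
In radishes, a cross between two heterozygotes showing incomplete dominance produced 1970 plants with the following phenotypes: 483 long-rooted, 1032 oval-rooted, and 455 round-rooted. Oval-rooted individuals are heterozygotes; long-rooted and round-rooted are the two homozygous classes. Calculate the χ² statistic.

5.281

With incomplete dominance, a heterozygote × heterozygote cross gives a 1:2:1 phenotypic ratio.
Expected counts for N = 1970 under a 1:2:1 ratio (total parts = 4):
  long-rooted: 1970 × 1/4 = 492.5
  oval-rooted: 1970 × 2/4 = 985
  round-rooted: 1970 × 1/4 = 492.5
χ² = Σ (O − E)² / E
  long-rooted: (483 − 492.5)² / 492.5 = 0.1832
  oval-rooted: (1032 − 985)² / 985 = 2.2426
  round-rooted: (455 − 492.5)² / 492.5 = 2.8553
χ² = 0.1832 + 2.2426 + 2.8553 = 5.2811 ≈ 5.281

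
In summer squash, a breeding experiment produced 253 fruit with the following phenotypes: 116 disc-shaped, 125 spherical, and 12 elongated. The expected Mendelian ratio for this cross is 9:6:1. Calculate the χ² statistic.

Under the 9:6:1 hypothesis (Σ ratio = 16, N = 253):
  disc-shaped: 253 × 9/16 = 142.3125
  spherical: 253 × 6/16 = 94.875
  elongated: 253 × 1/16 = 15.8125
χ² = Σ (O − E)² / E
  disc-shaped: (116 − 142.3125)² / 142.3125 = 4.8650
  spherical: (125 − 94.875)² / 94.875 = 9.5654
  elongated: (12 − 15.8125)² / 15.8125 = 0.9192
χ² = 4.8650 + 9.5654 + 0.9192 = 15.3496 ≈ 15.350

15.350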